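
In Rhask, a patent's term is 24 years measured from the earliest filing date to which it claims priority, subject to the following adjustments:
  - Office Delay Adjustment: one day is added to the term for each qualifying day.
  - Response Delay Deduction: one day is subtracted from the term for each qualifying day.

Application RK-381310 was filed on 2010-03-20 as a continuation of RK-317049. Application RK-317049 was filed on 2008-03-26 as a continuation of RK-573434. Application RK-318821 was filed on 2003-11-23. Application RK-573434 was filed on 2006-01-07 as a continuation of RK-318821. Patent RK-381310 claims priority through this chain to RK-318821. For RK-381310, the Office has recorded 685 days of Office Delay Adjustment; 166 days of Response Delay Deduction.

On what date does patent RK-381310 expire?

April 25, 2029

Earliest priority filing: 23 November 2003.
Base term: 23 November 2003 + 24 years → 23 November 2027.
Office Delay Adjustment: +685 days → 8 October 2029.
Response Delay Deduction: −166 days → 25 April 2029.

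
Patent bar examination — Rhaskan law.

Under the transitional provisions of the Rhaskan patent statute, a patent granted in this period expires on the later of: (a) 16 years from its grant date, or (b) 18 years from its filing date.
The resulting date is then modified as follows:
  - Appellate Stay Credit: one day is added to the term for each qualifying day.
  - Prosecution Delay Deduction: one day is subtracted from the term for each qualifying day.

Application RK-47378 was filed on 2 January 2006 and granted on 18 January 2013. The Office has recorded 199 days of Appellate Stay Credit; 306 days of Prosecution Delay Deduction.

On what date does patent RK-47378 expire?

(a) grant + 16 years → 18 January 2029.
(b) filing + 18 years → 2 January 2024.
Later of the two: 18 January 2029.
Appellate Stay Credit: +199 days → 5 August 2029.
Prosecution Delay Deduction: −306 days → 3 October 2028.

2028-10-03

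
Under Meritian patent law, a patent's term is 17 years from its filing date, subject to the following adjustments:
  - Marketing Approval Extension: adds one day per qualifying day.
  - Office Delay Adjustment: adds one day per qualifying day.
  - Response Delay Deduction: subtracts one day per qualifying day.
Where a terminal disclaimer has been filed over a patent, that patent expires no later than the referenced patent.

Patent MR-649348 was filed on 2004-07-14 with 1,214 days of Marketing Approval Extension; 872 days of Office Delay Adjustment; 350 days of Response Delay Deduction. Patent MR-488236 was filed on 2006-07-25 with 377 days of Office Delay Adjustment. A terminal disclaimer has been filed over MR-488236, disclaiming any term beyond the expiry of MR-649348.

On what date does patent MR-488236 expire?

Natural term of MR-488236:
  Base: filing + 17 years → 25 July 2023.
  Office Delay Adjustment: +377 days → 5 August 2024.
Expiry of referenced patent MR-649348:
  Base: filing + 17 years → 14 July 2021.
  Marketing Approval Extension: +1214 days → 9 November 2024.
  Office Delay Adjustment: +872 days → 31 March 2027.
  Response Delay Deduction: −350 days → 15 April 2026.
Terminal disclaimer: MR-488236 expires on the earlier of 5 August 2024 and 15 April 2026.

August 5, 2024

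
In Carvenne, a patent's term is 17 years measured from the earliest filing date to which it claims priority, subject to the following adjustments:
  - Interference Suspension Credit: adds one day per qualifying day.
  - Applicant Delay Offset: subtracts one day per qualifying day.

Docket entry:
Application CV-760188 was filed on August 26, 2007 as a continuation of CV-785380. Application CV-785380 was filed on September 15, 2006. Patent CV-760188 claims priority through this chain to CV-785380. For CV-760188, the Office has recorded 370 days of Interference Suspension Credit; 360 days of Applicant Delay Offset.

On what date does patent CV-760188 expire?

Earliest priority filing: 15 September 2006.
Base term: 15 September 2006 + 17 years → 15 September 2023.
Interference Suspension Credit: +370 days → 19 September 2024.
Applicant Delay Offset: −360 days → 25 September 2023.

2023-09-25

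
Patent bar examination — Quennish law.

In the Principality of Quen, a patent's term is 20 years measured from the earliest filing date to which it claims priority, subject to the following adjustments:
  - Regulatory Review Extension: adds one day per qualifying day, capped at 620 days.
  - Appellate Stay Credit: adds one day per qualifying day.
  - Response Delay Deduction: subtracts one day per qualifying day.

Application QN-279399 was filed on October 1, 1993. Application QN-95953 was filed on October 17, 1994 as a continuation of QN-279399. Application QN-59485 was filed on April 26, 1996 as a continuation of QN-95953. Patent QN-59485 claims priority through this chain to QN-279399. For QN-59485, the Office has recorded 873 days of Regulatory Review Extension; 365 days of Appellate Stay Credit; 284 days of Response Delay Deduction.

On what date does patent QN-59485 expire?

September 2, 2015

Earliest priority filing: 1 October 1993.
Base term: 1 October 1993 + 20 years → 1 October 2013.
Regulatory Review Extension: 873 days claimed exceeds the 620-day cap, so +620 days → 13 June 2015.
Appellate Stay Credit: +365 days → 12 June 2016.
Response Delay Deduction: −284 days → 2 September 2015.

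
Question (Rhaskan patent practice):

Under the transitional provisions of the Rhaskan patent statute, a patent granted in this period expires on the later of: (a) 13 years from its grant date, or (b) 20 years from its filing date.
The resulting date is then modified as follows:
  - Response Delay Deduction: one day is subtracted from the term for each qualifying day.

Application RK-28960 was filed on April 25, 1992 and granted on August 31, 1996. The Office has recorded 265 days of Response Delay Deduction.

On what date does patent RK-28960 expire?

August 4, 2011

(a) grant + 13 years → 31 August 2009.
(b) filing + 20 years → 25 April 2012.
Later of the two: 25 April 2012.
Response Delay Deduction: −265 days → 4 August 2011.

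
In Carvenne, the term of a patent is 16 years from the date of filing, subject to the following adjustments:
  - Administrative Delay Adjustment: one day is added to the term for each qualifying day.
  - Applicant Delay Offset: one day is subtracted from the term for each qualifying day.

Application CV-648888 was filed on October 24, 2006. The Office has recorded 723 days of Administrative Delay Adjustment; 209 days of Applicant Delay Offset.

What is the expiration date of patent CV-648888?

2024-03-21

Base term: filing date + 16 years → 24 October 2022.
Administrative Delay Adjustment: +723 days → 16 October 2024.
Applicant Delay Offset: −209 days → 21 March 2024.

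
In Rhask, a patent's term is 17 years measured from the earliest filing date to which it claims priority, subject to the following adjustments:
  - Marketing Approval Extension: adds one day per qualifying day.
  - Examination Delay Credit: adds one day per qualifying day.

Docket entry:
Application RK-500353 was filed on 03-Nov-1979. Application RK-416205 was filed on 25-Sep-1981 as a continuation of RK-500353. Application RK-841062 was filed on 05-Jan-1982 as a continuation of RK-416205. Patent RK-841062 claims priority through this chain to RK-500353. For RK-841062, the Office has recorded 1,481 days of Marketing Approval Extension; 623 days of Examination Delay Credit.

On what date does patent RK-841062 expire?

August 8, 2002

Earliest priority filing: 3 November 1979.
Base term: 3 November 1979 + 17 years → 3 November 1996.
Marketing Approval Extension: +1481 days → 23 November 2000.
Examination Delay Credit: +623 days → 8 August 2002.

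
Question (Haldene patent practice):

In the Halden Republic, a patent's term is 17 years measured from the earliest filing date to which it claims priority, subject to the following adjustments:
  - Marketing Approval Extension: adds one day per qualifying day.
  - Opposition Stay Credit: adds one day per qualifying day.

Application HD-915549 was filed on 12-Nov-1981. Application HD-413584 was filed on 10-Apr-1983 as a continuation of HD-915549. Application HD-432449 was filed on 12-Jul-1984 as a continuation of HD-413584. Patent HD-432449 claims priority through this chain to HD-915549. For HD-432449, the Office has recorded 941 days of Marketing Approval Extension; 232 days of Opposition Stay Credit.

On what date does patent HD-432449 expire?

2002-01-28

Earliest priority filing: 12 November 1981.
Base term: 12 November 1981 + 17 years → 12 November 1998.
Marketing Approval Extension: +941 days → 10 June 2001.
Opposition Stay Credit: +232 days → 28 January 2002.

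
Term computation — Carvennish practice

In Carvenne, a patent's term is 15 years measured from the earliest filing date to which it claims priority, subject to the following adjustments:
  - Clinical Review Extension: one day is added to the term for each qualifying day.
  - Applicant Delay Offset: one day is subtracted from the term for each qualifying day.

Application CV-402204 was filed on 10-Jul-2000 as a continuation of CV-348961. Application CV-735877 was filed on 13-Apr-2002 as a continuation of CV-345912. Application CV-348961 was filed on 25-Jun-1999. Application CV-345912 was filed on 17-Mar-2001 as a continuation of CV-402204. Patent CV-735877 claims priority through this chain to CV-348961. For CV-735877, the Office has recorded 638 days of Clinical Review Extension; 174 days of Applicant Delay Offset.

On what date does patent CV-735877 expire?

Earliest priority filing: 25 June 1999.
Base term: 25 June 1999 + 15 years → 25 June 2014.
Clinical Review Extension: +638 days → 24 March 2016.
Applicant Delay Offset: −174 days → 2 October 2015.

October 2, 2015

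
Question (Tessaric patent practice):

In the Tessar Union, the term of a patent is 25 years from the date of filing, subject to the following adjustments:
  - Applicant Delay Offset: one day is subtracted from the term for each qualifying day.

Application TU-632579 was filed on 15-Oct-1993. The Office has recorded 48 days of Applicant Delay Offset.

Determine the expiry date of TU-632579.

Base term: filing date + 25 years → 15 October 2018.
Applicant Delay Offset: −48 days → 28 August 2018.

August 28, 2018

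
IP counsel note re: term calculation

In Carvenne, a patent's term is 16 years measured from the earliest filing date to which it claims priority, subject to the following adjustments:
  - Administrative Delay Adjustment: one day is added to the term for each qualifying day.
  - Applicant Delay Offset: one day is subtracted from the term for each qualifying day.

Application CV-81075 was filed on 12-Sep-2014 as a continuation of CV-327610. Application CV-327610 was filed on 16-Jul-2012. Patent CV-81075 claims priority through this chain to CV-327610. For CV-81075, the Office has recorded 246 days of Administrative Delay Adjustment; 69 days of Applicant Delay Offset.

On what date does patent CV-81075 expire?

January 9, 2029

Earliest priority filing: 16 July 2012.
Base term: 16 July 2012 + 16 years → 16 July 2028.
Administrative Delay Adjustment: +246 days → 19 March 2029.
Applicant Delay Offset: −69 days → 9 January 2029.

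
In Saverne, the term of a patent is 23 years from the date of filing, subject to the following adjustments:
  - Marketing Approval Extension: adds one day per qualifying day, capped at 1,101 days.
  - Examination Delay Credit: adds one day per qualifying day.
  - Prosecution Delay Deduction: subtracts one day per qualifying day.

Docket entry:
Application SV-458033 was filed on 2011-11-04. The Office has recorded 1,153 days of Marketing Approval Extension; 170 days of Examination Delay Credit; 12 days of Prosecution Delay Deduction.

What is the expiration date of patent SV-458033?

April 16, 2038

Base term: filing date + 23 years → 4 November 2034.
Marketing Approval Extension: 1153 days claimed exceeds the 1101-day cap, so +1101 days → 9 November 2037.
Examination Delay Credit: +170 days → 28 April 2038.
Prosecution Delay Deduction: −12 days → 16 April 2038.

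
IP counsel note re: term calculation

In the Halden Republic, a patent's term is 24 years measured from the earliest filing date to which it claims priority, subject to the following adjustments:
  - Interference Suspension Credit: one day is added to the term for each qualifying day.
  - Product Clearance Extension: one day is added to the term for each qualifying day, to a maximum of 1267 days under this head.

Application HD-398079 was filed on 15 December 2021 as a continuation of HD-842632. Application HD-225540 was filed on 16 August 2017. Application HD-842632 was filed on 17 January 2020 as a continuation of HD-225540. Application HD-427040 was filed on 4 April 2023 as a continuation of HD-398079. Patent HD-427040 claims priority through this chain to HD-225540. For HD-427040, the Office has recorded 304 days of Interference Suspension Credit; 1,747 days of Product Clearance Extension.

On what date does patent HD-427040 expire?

Earliest priority filing: 16 August 2017.
Base term: 16 August 2017 + 24 years → 16 August 2041.
Interference Suspension Credit: +304 days → 16 June 2042.
Product Clearance Extension: 1747 days claimed exceeds the 1267-day cap, so +1267 days → 4 December 2045.

December 4, 2045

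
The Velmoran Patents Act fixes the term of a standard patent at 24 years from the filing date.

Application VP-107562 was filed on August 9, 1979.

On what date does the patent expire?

August 9, 2003

Filing date + 24 years → 9 August 2003.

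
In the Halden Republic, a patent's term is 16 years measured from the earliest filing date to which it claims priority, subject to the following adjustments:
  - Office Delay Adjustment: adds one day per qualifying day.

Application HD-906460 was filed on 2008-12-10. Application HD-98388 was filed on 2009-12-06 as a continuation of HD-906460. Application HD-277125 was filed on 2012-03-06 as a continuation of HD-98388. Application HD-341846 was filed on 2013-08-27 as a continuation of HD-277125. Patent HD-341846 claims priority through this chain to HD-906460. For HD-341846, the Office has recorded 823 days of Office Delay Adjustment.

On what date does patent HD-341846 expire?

2027-03-13

Earliest priority filing: 10 December 2008.
Base term: 10 December 2008 + 16 years → 10 December 2024.
Office Delay Adjustment: +823 days → 13 March 2027.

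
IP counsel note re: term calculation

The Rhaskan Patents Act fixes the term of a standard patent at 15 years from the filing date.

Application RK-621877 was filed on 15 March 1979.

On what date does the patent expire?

March 15, 1994

Filing date + 15 years → 15 March 1994.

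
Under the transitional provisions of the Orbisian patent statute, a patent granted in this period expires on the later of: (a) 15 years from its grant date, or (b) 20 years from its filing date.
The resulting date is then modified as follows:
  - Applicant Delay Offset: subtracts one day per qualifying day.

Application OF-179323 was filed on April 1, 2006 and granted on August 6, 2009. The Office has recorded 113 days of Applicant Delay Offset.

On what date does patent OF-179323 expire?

2025-12-09

(a) grant + 15 years → 6 August 2024.
(b) filing + 20 years → 1 April 2026.
Later of the two: 1 April 2026.
Applicant Delay Offset: −113 days → 9 December 2025.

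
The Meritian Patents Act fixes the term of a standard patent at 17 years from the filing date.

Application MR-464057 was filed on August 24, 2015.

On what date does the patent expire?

Filing date + 17 years → 24 August 2032.

August 24, 2032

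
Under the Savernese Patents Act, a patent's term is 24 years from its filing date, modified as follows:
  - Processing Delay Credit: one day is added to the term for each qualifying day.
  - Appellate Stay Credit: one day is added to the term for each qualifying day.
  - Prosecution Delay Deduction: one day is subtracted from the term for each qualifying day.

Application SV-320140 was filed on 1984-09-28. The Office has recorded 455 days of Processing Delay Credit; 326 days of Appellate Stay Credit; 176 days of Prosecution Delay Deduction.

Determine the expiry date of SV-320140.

Base term: filing date + 24 years → 28 September 2008.
Processing Delay Credit: +455 days → 27 December 2009.
Appellate Stay Credit: +326 days → 18 November 2010.
Prosecution Delay Deduction: −176 days → 26 May 2010.

2010-05-26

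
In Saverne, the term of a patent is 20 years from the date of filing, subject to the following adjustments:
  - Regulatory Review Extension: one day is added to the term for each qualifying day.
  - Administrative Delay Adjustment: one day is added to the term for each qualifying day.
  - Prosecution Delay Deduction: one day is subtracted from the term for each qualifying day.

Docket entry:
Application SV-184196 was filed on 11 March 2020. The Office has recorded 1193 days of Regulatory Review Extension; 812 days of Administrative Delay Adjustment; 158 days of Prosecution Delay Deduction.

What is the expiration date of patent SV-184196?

2045-04-01

Base term: filing date + 20 years → 11 March 2040.
Regulatory Review Extension: +1193 days → 17 June 2043.
Administrative Delay Adjustment: +812 days → 6 September 2045.
Prosecution Delay Deduction: −158 days → 1 April 2045.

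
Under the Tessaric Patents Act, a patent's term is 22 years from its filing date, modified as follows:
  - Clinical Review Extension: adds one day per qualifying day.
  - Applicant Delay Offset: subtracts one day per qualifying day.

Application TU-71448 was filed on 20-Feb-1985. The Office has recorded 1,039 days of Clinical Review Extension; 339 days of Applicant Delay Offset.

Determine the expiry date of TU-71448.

Base term: filing date + 22 years → 20 February 2007.
Clinical Review Extension: +1039 days → 25 December 2009.
Applicant Delay Offset: −339 days → 20 January 2009.

2009-01-20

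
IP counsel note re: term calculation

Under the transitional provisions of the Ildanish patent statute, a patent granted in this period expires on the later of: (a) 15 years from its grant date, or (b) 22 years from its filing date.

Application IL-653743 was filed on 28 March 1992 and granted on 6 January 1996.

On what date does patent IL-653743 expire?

2014-03-28

(a) grant + 15 years → 6 January 2011.
(b) filing + 22 years → 28 March 2014.
Later of the two: 28 March 2014.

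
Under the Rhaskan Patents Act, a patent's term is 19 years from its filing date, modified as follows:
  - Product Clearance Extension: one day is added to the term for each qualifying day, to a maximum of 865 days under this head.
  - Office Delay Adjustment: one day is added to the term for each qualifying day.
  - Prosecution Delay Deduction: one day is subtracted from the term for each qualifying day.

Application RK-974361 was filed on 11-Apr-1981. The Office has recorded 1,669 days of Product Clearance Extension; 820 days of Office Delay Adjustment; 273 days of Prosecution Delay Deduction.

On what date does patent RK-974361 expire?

February 22, 2004

Base term: filing date + 19 years → 11 April 2000.
Product Clearance Extension: 1669 days claimed exceeds the 865-day cap, so +865 days → 24 August 2002.
Office Delay Adjustment: +820 days → 21 November 2004.
Prosecution Delay Deduction: −273 days → 22 February 2004.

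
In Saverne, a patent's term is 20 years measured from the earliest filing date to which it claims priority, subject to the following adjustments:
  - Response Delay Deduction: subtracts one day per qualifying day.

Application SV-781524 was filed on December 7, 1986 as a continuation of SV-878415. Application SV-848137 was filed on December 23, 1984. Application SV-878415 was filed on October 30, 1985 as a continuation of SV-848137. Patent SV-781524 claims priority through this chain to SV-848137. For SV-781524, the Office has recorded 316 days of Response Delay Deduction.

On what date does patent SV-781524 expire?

February 11, 2004

Earliest priority filing: 23 December 1984.
Base term: 23 December 1984 + 20 years → 23 December 2004.
Response Delay Deduction: −316 days → 11 February 2004.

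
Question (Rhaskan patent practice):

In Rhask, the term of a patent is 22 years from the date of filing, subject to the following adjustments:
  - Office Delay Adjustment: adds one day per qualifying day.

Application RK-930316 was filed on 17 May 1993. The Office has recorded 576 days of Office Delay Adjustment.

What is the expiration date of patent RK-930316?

Base term: filing date + 22 years → 17 May 2015.
Office Delay Adjustment: +576 days → 13 December 2016.

2016-12-13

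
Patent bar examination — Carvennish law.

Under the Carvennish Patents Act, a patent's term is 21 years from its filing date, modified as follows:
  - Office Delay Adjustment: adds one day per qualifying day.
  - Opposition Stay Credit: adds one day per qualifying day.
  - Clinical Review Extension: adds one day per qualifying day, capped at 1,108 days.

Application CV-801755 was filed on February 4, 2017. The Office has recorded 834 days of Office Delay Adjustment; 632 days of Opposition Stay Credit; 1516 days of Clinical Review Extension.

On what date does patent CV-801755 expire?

February 21, 2045

Base term: filing date + 21 years → 4 February 2038.
Office Delay Adjustment: +834 days → 18 May 2040.
Opposition Stay Credit: +632 days → 9 February 2042.
Clinical Review Extension: 1516 days claimed exceeds the 1108-day cap, so +1108 days → 21 February 2045.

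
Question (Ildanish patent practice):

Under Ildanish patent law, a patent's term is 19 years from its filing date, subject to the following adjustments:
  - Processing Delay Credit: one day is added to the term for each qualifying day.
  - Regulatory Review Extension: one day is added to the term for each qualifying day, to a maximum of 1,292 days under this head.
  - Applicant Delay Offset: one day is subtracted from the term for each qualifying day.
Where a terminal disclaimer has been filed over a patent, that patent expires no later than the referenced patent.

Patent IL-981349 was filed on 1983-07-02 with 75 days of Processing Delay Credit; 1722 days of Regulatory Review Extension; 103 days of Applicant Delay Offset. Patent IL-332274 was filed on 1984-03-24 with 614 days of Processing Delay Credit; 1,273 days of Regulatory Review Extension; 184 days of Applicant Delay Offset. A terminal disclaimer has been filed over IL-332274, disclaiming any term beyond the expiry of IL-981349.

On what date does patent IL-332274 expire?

December 17, 2005

Natural term of IL-332274:
  Base: filing + 19 years → 24 March 2003.
  Processing Delay Credit: +614 days → 27 November 2004.
  Regulatory Review Extension: 1273 days (within the 1292-day cap) → +1273 days → 23 May 2008.
  Applicant Delay Offset: −184 days → 21 November 2007.
Expiry of referenced patent IL-981349:
  Base: filing + 19 years → 2 July 2002.
  Processing Delay Credit: +75 days → 15 September 2002.
  Regulatory Review Extension: 1722 days claimed exceeds the 1292-day cap, so +1292 days → 30 March 2006.
  Applicant Delay Offset: −103 days → 17 December 2005.
Terminal disclaimer: IL-332274 expires on the earlier of 21 November 2007 and 17 December 2005.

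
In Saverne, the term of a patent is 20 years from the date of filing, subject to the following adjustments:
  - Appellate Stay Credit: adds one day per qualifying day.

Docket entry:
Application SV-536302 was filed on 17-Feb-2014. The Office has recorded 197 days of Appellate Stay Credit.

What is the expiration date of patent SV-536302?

Base term: filing date + 20 years → 17 February 2034.
Appellate Stay Credit: +197 days → 2 September 2034.

2034-09-02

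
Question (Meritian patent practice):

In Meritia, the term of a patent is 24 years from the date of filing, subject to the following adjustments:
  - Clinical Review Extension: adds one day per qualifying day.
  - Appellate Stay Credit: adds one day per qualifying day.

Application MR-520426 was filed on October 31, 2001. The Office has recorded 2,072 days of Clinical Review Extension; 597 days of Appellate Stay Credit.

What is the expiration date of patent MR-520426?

Base term: filing date + 24 years → 31 October 2025.
Clinical Review Extension: +2072 days → 4 July 2031.
Appellate Stay Credit: +597 days → 20 February 2033.

2033-02-20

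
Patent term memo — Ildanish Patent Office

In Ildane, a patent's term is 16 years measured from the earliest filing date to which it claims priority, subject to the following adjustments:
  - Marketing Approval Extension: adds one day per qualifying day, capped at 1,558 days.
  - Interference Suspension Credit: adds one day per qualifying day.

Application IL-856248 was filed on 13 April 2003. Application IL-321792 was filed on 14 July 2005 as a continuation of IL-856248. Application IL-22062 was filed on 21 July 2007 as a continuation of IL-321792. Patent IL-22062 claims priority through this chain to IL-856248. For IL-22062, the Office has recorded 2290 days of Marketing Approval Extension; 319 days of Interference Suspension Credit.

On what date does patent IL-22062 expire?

June 2, 2024

Earliest priority filing: 13 April 2003.
Base term: 13 April 2003 + 16 years → 13 April 2019.
Marketing Approval Extension: 2290 days claimed exceeds the 1558-day cap, so +1558 days → 19 July 2023.
Interference Suspension Credit: +319 days → 2 June 2024.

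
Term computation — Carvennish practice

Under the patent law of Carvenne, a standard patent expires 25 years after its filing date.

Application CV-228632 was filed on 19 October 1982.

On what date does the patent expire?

October 19, 2007

Filing date + 25 years → 19 October 2007.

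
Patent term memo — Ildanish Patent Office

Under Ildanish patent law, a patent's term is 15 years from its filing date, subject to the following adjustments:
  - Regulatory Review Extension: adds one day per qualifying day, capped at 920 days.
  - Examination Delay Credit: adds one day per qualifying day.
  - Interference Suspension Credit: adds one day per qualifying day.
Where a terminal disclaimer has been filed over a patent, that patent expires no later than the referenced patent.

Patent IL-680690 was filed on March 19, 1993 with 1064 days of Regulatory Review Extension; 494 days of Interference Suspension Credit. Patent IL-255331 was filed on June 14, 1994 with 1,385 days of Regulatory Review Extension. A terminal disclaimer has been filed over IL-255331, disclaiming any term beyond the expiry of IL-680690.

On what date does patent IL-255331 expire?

Natural term of IL-255331:
  Base: filing + 15 years → 14 June 2009.
  Regulatory Review Extension: 1385 days claimed exceeds the 920-day cap, so +920 days → 21 December 2011.
Expiry of referenced patent IL-680690:
  Base: filing + 15 years → 19 March 2008.
  Regulatory Review Extension: 1064 days claimed exceeds the 920-day cap, so +920 days → 25 September 2010.
  Interference Suspension Credit: +494 days → 1 February 2012.
Terminal disclaimer: IL-255331 expires on the earlier of 21 December 2011 and 1 February 2012.

December 21, 2011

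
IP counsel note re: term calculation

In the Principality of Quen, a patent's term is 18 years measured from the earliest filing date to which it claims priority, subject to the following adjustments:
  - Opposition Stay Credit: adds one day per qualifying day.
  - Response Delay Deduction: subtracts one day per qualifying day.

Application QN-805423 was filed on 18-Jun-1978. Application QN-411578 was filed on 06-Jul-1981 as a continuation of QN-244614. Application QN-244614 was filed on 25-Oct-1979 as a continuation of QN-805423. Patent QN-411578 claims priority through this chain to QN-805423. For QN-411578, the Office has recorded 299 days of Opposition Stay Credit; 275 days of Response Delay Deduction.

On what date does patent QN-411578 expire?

1996-07-12

Earliest priority filing: 18 June 1978.
Base term: 18 June 1978 + 18 years → 18 June 1996.
Opposition Stay Credit: +299 days → 13 April 1997.
Response Delay Deduction: −275 days → 12 July 1996.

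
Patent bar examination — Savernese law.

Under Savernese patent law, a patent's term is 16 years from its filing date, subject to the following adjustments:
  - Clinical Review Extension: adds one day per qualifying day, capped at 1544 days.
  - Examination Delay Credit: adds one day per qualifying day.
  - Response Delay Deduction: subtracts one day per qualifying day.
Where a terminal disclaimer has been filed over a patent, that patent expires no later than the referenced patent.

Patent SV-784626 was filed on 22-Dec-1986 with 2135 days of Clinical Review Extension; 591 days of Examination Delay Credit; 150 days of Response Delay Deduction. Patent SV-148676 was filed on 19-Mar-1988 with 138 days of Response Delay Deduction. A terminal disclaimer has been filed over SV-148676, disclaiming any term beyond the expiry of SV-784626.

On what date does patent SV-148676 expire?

2003-11-02

Natural term of SV-148676:
  Base: filing + 16 years → 19 March 2004.
  Response Delay Deduction: −138 days → 2 November 2003.
Expiry of referenced patent SV-784626:
  Base: filing + 16 years → 22 December 2002.
  Clinical Review Extension: 2135 days claimed exceeds the 1544-day cap, so +1544 days → 15 March 2007.
  Examination Delay Credit: +591 days → 26 October 2008.
  Response Delay Deduction: −150 days → 29 May 2008.
Terminal disclaimer: SV-148676 expires on the earlier of 2 November 2003 and 29 May 2008.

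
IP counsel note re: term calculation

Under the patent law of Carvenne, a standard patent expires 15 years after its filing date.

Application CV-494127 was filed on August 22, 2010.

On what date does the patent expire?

Filing date + 15 years → 22 August 2025.

August 22, 2025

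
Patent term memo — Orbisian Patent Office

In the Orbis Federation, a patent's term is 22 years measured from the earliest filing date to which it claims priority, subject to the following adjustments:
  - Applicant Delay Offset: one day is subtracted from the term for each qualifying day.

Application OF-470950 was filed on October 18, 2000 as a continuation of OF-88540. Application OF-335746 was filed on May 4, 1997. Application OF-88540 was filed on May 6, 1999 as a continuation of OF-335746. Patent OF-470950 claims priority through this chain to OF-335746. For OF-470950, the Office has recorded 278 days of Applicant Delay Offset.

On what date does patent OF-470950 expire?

2018-07-30

Earliest priority filing: 4 May 1997.
Base term: 4 May 1997 + 22 years → 4 May 2019.
Applicant Delay Offset: −278 days → 30 July 2018.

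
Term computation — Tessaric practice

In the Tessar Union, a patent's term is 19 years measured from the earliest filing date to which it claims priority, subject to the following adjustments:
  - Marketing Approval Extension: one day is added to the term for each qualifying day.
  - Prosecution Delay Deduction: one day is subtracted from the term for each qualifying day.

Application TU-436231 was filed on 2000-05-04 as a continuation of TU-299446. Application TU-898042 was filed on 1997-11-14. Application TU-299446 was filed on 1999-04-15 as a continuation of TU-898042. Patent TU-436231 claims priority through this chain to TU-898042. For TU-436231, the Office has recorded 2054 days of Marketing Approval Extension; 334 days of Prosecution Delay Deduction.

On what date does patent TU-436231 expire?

July 31, 2021

Earliest priority filing: 14 November 1997.
Base term: 14 November 1997 + 19 years → 14 November 2016.
Marketing Approval Extension: +2054 days → 30 June 2022.
Prosecution Delay Deduction: −334 days → 31 July 2021.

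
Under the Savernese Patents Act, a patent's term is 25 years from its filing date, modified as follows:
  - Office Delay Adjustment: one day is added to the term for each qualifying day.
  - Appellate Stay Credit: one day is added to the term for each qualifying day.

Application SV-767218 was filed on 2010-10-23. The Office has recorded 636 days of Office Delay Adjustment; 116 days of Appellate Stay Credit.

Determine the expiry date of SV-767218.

Base term: filing date + 25 years → 23 October 2035.
Office Delay Adjustment: +636 days → 20 July 2037.
Appellate Stay Credit: +116 days → 13 November 2037.

November 13, 2037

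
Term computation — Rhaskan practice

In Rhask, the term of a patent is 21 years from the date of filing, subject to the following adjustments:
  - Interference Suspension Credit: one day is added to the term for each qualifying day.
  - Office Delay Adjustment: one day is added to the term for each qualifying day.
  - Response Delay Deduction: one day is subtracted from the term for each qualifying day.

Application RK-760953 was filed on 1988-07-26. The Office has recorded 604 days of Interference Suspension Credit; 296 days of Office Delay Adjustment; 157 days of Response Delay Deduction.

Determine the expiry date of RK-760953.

2011-08-08

Base term: filing date + 21 years → 26 July 2009.
Interference Suspension Credit: +604 days → 22 March 2011.
Office Delay Adjustment: +296 days → 12 January 2012.
Response Delay Deduction: −157 days → 8 August 2011.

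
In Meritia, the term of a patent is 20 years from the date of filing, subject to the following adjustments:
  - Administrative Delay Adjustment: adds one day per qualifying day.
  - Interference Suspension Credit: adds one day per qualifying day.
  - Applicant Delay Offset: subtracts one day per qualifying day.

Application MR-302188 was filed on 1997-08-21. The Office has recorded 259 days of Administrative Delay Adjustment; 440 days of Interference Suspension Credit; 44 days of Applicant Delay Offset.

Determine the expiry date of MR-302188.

2019-06-07

Base term: filing date + 20 years → 21 August 2017.
Administrative Delay Adjustment: +259 days → 7 May 2018.
Interference Suspension Credit: +440 days → 21 July 2019.
Applicant Delay Offset: −44 days → 7 June 2019.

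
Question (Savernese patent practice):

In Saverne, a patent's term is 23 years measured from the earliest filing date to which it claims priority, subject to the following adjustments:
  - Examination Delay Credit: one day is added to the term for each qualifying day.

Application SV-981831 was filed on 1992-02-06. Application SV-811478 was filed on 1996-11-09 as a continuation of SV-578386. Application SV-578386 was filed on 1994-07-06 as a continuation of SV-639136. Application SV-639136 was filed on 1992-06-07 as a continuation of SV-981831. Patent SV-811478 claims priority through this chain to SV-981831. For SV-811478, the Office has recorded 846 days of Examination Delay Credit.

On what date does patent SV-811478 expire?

Earliest priority filing: 6 February 1992.
Base term: 6 February 1992 + 23 years → 6 February 2015.
Examination Delay Credit: +846 days → 1 June 2017.

2017-06-01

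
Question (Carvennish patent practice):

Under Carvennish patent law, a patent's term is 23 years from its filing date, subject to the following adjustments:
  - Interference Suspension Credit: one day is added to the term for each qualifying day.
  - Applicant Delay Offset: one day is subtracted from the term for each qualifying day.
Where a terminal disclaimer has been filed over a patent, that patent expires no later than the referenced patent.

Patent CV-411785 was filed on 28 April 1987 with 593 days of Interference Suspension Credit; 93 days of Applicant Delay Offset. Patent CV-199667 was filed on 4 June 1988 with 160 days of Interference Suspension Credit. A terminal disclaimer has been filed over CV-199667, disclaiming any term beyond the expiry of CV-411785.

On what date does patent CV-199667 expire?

2011-09-10

Natural term of CV-199667:
  Base: filing + 23 years → 4 June 2011.
  Interference Suspension Credit: +160 days → 11 November 2011.
Expiry of referenced patent CV-411785:
  Base: filing + 23 years → 28 April 2010.
  Interference Suspension Credit: +593 days → 12 December 2011.
  Applicant Delay Offset: −93 days → 10 September 2011.
Terminal disclaimer: CV-199667 expires on the earlier of 11 November 2011 and 10 September 2011.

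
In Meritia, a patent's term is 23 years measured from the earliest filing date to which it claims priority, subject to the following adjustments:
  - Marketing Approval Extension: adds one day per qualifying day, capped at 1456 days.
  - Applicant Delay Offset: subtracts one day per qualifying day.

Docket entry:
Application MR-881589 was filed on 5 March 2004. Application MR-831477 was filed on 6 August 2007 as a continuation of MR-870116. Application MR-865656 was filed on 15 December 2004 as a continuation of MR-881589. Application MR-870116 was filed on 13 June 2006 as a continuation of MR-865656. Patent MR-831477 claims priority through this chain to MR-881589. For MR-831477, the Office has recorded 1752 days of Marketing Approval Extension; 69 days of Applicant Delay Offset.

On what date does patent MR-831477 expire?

Earliest priority filing: 5 March 2004.
Base term: 5 March 2004 + 23 years → 5 March 2027.
Marketing Approval Extension: 1752 days claimed exceeds the 1456-day cap, so +1456 days → 28 February 2031.
Applicant Delay Offset: −69 days → 21 December 2030.

2030-12-21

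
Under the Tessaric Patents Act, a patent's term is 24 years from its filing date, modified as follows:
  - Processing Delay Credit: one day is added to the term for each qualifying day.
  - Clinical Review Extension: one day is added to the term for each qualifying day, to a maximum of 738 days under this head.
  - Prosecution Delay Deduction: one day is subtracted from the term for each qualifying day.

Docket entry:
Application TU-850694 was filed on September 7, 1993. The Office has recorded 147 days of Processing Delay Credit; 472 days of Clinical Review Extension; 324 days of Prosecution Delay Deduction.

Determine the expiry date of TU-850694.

Base term: filing date + 24 years → 7 September 2017.
Processing Delay Credit: +147 days → 1 February 2018.
Clinical Review Extension: 472 days (within the 738-day cap) → +472 days → 19 May 2019.
Prosecution Delay Deduction: −324 days → 29 June 2018.

2018-06-29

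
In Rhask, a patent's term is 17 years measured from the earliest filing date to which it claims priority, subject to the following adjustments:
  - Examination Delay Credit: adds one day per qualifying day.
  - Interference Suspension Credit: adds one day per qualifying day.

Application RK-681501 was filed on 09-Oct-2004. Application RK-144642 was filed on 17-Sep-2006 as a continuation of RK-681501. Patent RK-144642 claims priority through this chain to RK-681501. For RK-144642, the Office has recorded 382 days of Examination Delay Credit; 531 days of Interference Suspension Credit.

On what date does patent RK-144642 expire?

2024-04-09

Earliest priority filing: 9 October 2004.
Base term: 9 October 2004 + 17 years → 9 October 2021.
Examination Delay Credit: +382 days → 26 October 2022.
Interference Suspension Credit: +531 days → 9 April 2024.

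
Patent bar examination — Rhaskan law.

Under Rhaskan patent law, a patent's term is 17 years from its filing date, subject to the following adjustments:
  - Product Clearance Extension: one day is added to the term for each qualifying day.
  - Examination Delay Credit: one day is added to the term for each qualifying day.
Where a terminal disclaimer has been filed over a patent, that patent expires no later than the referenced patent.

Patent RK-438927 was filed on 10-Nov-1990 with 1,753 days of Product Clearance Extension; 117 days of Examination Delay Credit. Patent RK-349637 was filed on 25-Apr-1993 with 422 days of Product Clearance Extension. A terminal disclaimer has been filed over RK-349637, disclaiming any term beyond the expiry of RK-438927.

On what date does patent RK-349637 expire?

Natural term of RK-349637:
  Base: filing + 17 years → 25 April 2010.
  Product Clearance Extension: +422 days → 21 June 2011.
Expiry of referenced patent RK-438927:
  Base: filing + 17 years → 10 November 2007.
  Product Clearance Extension: +1753 days → 28 August 2012.
  Examination Delay Credit: +117 days → 23 December 2012.
Terminal disclaimer: RK-349637 expires on the earlier of 21 June 2011 and 23 December 2012.

June 21, 2011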